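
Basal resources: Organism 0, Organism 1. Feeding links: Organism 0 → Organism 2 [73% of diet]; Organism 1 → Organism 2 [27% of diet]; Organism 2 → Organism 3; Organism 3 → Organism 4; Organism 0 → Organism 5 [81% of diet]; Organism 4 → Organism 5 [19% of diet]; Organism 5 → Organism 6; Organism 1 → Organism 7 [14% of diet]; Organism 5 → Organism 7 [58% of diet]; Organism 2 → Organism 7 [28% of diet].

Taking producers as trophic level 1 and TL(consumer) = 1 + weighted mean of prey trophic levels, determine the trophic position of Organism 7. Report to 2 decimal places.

3.19

Organism 2: 1 + (0.73×1 + 0.27×1) = 2
Organism 3: 1 + 2 = 3
Organism 4: 1 + 3 = 4
Organism 5: 1 + (0.81×1 + 0.19×4) = 2.57
Organism 6: 1 + 2.57 = 3.57
Organism 7: 1 + (0.14×1 + 0.58×2.57 + 0.28×2) = 3.1906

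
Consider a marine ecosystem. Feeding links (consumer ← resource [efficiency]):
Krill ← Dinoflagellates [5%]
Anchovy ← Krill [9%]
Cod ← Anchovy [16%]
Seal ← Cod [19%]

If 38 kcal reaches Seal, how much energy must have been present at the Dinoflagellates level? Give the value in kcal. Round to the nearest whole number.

Cumulative transfer efficiency: 0.05 × 0.09 × 0.16 × 0.19 = 0.0001368
Dinoflagellates energy = 38 / 0.0001368 = 277778 kcal

277778 kcal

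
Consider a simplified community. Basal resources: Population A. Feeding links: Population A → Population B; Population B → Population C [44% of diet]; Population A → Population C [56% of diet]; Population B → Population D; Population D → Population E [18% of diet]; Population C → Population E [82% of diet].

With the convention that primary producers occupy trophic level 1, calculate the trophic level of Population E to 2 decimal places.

Population B: 1 + 1 = 2
Population C: 1 + (0.44×2 + 0.56×1) = 2.44
Population D: 1 + 2 = 3
Population E: 1 + (0.18×3 + 0.82×2.44) = 3.5408

3.54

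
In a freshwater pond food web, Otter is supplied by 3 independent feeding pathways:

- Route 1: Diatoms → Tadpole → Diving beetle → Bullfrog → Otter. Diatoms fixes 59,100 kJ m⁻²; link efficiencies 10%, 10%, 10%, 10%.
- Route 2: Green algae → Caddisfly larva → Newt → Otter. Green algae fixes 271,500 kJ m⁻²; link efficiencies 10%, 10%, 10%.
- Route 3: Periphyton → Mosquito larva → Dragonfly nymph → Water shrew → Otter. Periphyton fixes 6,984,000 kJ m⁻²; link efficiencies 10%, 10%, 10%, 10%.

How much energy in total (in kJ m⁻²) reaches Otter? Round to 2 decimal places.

975.81 kJ m⁻²

Route 1: 59100 × 0.1 × 0.1 × 0.1 × 0.1 = 5.91 kJ m⁻²
Route 2: 271500 × 0.1 × 0.1 × 0.1 = 271.5 kJ m⁻²
Route 3: 6984000 × 0.1 × 0.1 × 0.1 × 0.1 = 698.4 kJ m⁻²
Total at Otter: 5.91 + 271.5 + 698.4 = 975.81 kJ m⁻²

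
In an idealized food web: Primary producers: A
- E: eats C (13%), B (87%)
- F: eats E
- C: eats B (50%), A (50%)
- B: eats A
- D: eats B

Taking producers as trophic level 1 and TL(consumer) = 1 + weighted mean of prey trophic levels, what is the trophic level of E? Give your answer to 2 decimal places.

3.07

B: 1 + 1 = 2
C: 1 + (0.5×2 + 0.5×1) = 2.5
D: 1 + 2 = 3
E: 1 + (0.13×2.5 + 0.87×2) = 3.065
F: 1 + 3.065 = 4.065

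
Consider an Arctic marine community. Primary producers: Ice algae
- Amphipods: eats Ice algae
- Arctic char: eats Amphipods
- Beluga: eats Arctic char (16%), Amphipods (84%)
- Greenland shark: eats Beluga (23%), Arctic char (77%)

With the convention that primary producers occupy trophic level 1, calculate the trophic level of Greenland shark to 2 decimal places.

Amphipods: 1 + 1 = 2
Arctic char: 1 + 2 = 3
Beluga: 1 + (0.16×3 + 0.84×2) = 3.16
Greenland shark: 1 + (0.23×3.16 + 0.77×3) = 4.0368

4.04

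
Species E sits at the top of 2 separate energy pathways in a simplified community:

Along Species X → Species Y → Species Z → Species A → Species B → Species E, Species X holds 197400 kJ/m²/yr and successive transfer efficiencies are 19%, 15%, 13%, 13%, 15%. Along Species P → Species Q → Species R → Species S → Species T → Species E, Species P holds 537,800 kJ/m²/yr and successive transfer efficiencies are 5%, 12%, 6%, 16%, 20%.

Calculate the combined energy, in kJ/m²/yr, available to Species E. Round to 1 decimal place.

20.5 kJ/m²/yr

Via Species X: 197400 × 0.19 × 0.15 × 0.13 × 0.13 × 0.15 = 14.2616565 kJ/m²/yr
Via Species P: 537800 × 0.05 × 0.12 × 0.06 × 0.16 × 0.2 = 6.195456 kJ/m²/yr
Total at Species E: 14.2616565 + 6.195456 = 20.4571125 kJ/m²/yr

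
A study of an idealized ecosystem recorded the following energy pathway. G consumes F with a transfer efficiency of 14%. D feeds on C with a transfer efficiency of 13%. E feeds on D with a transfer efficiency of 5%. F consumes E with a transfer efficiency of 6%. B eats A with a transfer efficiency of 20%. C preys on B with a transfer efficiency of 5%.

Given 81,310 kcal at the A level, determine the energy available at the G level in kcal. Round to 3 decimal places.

B: 81310 × 0.2 = 16262 kcal
C: 16262 × 0.05 = 813.1 kcal
D: 813.1 × 0.13 = 105.703 kcal
E: 105.703 × 0.05 = 5.28515 kcal
F: 5.28515 × 0.06 = 0.317109 kcal
G: 0.317109 × 0.14 = 0.04439526 kcal

0.044 kcal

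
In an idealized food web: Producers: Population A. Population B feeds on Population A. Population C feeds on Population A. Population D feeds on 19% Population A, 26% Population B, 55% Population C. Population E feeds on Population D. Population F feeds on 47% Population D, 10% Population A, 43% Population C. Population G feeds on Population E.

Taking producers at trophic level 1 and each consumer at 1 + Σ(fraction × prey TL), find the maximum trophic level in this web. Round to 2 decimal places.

4.81

Population B: 1 + 1 = 2
Population C: 1 + 1 = 2
Population D: 1 + (0.19×1 + 0.26×2 + 0.55×2) = 2.81
Population E: 1 + 2.81 = 3.81
Population F: 1 + (0.47×2.81 + 0.1×1 + 0.43×2) = 3.2807
Population G: 1 + 3.81 = 4.81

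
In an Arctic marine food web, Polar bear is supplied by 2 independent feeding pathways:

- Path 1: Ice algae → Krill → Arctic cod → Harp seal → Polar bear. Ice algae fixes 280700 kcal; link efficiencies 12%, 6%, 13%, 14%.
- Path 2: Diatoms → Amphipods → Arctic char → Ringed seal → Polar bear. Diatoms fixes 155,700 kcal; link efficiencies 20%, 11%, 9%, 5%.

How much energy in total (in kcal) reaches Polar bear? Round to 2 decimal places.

52.20 kcal

Path 1: 280700 × 0.12 × 0.06 × 0.13 × 0.14 = 36.782928 kcal
Path 2: 155700 × 0.2 × 0.11 × 0.09 × 0.05 = 15.4143 kcal
Total at Polar bear: 36.782928 + 15.4143 = 52.197228 kcal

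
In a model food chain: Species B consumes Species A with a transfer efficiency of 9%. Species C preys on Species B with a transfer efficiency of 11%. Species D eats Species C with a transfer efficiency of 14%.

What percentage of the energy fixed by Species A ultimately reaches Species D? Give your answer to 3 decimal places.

0.139%

Product of link efficiencies: 0.09 × 0.11 × 0.14 = 0.001386
As a percentage: 0.001386 × 100 = 0.139%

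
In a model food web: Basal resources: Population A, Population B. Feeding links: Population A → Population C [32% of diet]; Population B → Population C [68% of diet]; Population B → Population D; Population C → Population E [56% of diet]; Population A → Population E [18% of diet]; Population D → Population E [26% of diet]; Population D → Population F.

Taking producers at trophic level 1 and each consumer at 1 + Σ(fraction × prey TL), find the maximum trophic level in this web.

3

Population C: 1 + (0.32×1 + 0.68×1) = 2
Population D: 1 + 1 = 2
Population E: 1 + (0.56×2 + 0.18×1 + 0.26×2) = 2.82
Population F: 1 + 2 = 3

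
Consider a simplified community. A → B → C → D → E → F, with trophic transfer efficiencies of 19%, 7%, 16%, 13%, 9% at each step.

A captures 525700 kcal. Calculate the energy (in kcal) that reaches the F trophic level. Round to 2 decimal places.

13.09 kcal

B: 525700 × 0.19 = 99883 kcal
C: 99883 × 0.07 = 6991.81 kcal
D: 6991.81 × 0.16 = 1118.6896 kcal
E: 1118.6896 × 0.13 = 145.429648 kcal
F: 145.429648 × 0.09 = 13.08866832 kcal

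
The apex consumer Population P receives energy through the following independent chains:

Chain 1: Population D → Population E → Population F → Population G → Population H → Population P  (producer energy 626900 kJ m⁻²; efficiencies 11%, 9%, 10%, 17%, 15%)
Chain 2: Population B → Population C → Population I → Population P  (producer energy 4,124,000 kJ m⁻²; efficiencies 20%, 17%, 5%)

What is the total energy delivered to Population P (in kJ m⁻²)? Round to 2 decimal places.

Chain 1: 626900 × 0.11 × 0.09 × 0.1 × 0.17 × 0.15 = 15.8260905 kJ m⁻²
Chain 2: 4124000 × 0.2 × 0.17 × 0.05 = 7010.8 kJ m⁻²
Total at Population P: 15.8260905 + 7010.8 = 7026.6260905 kJ m⁻²

7026.63 kJ m⁻²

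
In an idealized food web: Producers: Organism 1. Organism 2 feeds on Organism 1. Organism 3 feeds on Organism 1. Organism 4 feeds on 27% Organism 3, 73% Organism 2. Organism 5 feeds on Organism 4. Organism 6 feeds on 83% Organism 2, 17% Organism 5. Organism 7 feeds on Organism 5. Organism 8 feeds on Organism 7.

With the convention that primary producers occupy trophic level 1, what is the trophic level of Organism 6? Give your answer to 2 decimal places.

3.34

Organism 2: 1 + 1 = 2
Organism 3: 1 + 1 = 2
Organism 4: 1 + (0.27×2 + 0.73×2) = 3
Organism 5: 1 + 3 = 4
Organism 6: 1 + (0.83×2 + 0.17×4) = 3.34
Organism 7: 1 + 4 = 5
Organism 8: 1 + 5 = 6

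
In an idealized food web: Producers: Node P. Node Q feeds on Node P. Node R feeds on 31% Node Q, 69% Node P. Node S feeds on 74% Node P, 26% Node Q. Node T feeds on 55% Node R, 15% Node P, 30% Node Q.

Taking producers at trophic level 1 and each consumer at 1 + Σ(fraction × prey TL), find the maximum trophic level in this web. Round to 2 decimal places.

Node Q: 1 + 1 = 2
Node R: 1 + (0.31×2 + 0.69×1) = 2.31
Node S: 1 + (0.74×1 + 0.26×2) = 2.26
Node T: 1 + (0.55×2.31 + 0.15×1 + 0.3×2) = 3.0205

3.02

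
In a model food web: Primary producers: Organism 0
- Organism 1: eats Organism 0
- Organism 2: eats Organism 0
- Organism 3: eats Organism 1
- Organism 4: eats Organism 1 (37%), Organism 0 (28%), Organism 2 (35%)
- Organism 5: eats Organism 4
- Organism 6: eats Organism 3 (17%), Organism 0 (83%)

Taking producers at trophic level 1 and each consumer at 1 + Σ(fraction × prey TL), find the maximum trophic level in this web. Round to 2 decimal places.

Organism 1: 1 + 1 = 2
Organism 2: 1 + 1 = 2
Organism 3: 1 + 2 = 3
Organism 4: 1 + (0.37×2 + 0.28×1 + 0.35×2) = 2.72
Organism 5: 1 + 2.72 = 3.72
Organism 6: 1 + (0.17×3 + 0.83×1) = 2.34

3.72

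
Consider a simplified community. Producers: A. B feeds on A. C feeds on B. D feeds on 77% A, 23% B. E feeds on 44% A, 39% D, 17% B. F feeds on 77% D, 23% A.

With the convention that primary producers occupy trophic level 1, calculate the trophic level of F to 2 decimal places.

B: 1 + 1 = 2
C: 1 + 2 = 3
D: 1 + (0.77×1 + 0.23×2) = 2.23
E: 1 + (0.44×1 + 0.39×2.23 + 0.17×2) = 2.6497
F: 1 + (0.77×2.23 + 0.23×1) = 2.9471

2.95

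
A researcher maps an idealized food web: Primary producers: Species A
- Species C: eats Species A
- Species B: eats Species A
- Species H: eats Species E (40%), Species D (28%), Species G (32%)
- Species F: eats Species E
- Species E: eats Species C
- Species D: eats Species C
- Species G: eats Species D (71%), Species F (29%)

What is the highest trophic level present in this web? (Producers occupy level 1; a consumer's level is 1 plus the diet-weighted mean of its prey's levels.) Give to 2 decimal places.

4.41

Species B: 1 + 1 = 2
Species C: 1 + 1 = 2
Species D: 1 + 2 = 3
Species E: 1 + 2 = 3
Species F: 1 + 3 = 4
Species G: 1 + (0.71×3 + 0.29×4) = 4.29
Species H: 1 + (0.4×3 + 0.28×3 + 0.32×4.29) = 4.4128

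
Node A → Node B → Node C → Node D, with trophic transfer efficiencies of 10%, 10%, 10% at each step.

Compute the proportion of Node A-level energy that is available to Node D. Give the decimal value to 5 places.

Product of link efficiencies: 0.1 × 0.1 × 0.1 = 0.001

0.00100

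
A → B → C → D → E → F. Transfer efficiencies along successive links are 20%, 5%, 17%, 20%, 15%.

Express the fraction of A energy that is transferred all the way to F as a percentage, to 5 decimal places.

0.00510%

Product of link efficiencies: 0.2 × 0.05 × 0.17 × 0.2 × 0.15 = 0.000051
As a percentage: 0.000051 × 100 = 0.00510%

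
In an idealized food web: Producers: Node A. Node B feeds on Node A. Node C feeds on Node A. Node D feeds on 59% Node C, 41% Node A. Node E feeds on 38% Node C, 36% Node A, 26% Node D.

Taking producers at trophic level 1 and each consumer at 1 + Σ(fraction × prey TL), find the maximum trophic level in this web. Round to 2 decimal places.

2.79

Node B: 1 + 1 = 2
Node C: 1 + 1 = 2
Node D: 1 + (0.59×2 + 0.41×1) = 2.59
Node E: 1 + (0.38×2 + 0.36×1 + 0.26×2.59) = 2.7934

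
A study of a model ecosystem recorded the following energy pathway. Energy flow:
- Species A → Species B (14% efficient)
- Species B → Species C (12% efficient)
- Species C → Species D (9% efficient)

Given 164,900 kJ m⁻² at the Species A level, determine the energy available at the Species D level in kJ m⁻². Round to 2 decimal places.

Species B: 164900 × 0.14 = 23086 kJ m⁻²
Species C: 23086 × 0.12 = 2770.32 kJ m⁻²
Species D: 2770.32 × 0.09 = 249.3288 kJ m⁻²

249.33 kJ m⁻²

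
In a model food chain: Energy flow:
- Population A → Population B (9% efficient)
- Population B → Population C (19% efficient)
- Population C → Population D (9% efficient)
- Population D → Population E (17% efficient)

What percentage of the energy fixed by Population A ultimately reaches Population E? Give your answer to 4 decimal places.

Product of link efficiencies: 0.09 × 0.19 × 0.09 × 0.17 = 0.00026163
As a percentage: 0.00026163 × 100 = 0.0262%

0.0262%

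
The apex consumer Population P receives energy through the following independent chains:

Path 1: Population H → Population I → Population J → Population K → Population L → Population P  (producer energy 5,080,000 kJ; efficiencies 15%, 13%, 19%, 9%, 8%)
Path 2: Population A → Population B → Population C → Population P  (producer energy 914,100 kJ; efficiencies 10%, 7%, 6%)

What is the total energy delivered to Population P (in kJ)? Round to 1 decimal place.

Path 1: 5080000 × 0.15 × 0.13 × 0.19 × 0.09 × 0.08 = 135.51408 kJ
Path 2: 914100 × 0.1 × 0.07 × 0.06 = 383.922 kJ
Total at Population P: 135.51408 + 383.922 = 519.43608 kJ

519.4 kJ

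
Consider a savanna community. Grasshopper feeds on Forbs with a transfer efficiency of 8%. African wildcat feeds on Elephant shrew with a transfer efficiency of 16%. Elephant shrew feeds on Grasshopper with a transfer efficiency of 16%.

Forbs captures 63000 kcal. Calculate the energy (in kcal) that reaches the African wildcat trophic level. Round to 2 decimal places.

Grasshopper: 63000 × 0.08 = 5040 kcal
Elephant shrew: 5040 × 0.16 = 806.4 kcal
African wildcat: 806.4 × 0.16 = 129.024 kcal

129.02 kcal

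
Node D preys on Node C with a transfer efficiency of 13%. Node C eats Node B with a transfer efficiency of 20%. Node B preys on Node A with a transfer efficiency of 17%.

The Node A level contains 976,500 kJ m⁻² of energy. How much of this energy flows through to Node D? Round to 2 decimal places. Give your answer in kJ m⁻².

4316.13 kJ m⁻²

Node B: 976500 × 0.17 = 166005 kJ m⁻²
Node C: 166005 × 0.2 = 33201 kJ m⁻²
Node D: 33201 × 0.13 = 4316.13 kJ m⁻²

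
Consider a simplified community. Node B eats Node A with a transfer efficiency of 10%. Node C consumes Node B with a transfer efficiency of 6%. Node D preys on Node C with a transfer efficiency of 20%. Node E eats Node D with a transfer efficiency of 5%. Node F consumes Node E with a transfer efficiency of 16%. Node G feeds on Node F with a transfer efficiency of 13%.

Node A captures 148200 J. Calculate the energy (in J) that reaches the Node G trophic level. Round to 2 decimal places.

0.18 J

Node B: 148200 × 0.1 = 14820 J
Node C: 14820 × 0.06 = 889.2 J
Node D: 889.2 × 0.2 = 177.84 J
Node E: 177.84 × 0.05 = 8.892 J
Node F: 8.892 × 0.16 = 1.42272 J
Node G: 1.42272 × 0.13 = 0.1849536 J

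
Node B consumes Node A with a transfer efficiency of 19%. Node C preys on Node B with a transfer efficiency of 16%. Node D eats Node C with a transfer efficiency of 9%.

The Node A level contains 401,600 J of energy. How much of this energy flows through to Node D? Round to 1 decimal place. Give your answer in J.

1098.8 J

Node B: 401600 × 0.19 = 76304 J
Node C: 76304 × 0.16 = 12208.64 J
Node D: 12208.64 × 0.09 = 1098.7776 J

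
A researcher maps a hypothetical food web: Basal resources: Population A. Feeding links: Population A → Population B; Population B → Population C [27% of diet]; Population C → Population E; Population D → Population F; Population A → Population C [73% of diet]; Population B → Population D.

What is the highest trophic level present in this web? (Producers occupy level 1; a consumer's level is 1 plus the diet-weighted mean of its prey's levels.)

4

Population B: 1 + 1 = 2
Population C: 1 + (0.73×1 + 0.27×2) = 2.27
Population D: 1 + 2 = 3
Population E: 1 + 2.27 = 3.27
Population F: 1 + 3 = 4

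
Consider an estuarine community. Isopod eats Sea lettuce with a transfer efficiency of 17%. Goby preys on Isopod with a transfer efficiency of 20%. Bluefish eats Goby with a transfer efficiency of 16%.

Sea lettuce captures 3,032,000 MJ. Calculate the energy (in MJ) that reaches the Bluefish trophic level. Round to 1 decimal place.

16494.1 MJ

Isopod: 3032000 × 0.17 = 515440 MJ
Goby: 515440 × 0.2 = 103088 MJ
Bluefish: 103088 × 0.16 = 16494.08 MJ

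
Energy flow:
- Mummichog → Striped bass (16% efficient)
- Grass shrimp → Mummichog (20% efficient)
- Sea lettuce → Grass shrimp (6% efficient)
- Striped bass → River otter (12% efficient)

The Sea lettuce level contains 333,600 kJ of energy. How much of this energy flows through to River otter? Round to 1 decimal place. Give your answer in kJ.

Grass shrimp: 333600 × 0.06 = 20016 kJ
Mummichog: 20016 × 0.2 = 4003.2 kJ
Striped bass: 4003.2 × 0.16 = 640.512 kJ
River otter: 640.512 × 0.12 = 76.86144 kJ

76.9 kJ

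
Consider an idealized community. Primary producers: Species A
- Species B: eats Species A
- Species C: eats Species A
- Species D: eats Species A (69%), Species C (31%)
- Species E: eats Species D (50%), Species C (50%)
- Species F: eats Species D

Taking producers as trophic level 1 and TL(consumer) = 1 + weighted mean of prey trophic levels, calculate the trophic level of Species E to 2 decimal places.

Species B: 1 + 1 = 2
Species C: 1 + 1 = 2
Species D: 1 + (0.69×1 + 0.31×2) = 2.31
Species E: 1 + (0.5×2.31 + 0.5×2) = 3.155
Species F: 1 + 2.31 = 3.31

3.16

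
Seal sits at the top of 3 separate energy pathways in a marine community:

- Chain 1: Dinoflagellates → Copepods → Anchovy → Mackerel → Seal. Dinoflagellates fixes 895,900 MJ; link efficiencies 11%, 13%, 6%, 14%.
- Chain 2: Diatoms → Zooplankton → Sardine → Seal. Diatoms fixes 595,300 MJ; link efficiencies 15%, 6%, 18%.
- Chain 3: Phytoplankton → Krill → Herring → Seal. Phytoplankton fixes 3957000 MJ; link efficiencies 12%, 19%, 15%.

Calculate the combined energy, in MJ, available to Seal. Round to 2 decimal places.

14604.94 MJ

Chain 1: 895900 × 0.11 × 0.13 × 0.06 × 0.14 = 107.615508 MJ
Chain 2: 595300 × 0.15 × 0.06 × 0.18 = 964.386 MJ
Chain 3: 3957000 × 0.12 × 0.19 × 0.15 = 13532.94 MJ
Total at Seal: 107.615508 + 964.386 + 13532.94 = 14604.941508 MJ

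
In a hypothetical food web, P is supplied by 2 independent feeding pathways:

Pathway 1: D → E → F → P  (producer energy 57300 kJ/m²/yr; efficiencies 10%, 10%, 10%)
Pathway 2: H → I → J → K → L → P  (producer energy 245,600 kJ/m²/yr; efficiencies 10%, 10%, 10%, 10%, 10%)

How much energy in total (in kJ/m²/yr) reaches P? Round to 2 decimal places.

59.76 kJ/m²/yr

Pathway 1: 57300 × 0.1 × 0.1 × 0.1 = 57.3 kJ/m²/yr
Pathway 2: 245600 × 0.1 × 0.1 × 0.1 × 0.1 × 0.1 = 2.456 kJ/m²/yr
Total at P: 57.3 + 2.456 = 59.756 kJ/m²/yr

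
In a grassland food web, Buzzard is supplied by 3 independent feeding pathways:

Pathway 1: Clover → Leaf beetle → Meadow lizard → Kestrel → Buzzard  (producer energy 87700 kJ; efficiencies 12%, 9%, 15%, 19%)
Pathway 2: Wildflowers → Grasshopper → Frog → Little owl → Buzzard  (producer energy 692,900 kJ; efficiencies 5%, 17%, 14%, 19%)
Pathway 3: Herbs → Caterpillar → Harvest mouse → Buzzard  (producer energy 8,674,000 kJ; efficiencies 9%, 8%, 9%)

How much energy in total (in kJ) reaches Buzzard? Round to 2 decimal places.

Pathway 1: 87700 × 0.12 × 0.09 × 0.15 × 0.19 = 26.99406 kJ
Pathway 2: 692900 × 0.05 × 0.17 × 0.14 × 0.19 = 156.66469 kJ
Pathway 3: 8674000 × 0.09 × 0.08 × 0.09 = 5620.752 kJ
Total at Buzzard: 26.99406 + 156.66469 + 5620.752 = 5804.41075 kJ

5804.41 kJ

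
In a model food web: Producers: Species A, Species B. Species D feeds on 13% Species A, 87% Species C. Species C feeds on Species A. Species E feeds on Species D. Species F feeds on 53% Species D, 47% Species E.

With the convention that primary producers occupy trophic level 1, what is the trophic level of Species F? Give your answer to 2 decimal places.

Species C: 1 + 1 = 2
Species D: 1 + (0.13×1 + 0.87×2) = 2.87
Species E: 1 + 2.87 = 3.87
Species F: 1 + (0.53×2.87 + 0.47×3.87) = 4.34

4.34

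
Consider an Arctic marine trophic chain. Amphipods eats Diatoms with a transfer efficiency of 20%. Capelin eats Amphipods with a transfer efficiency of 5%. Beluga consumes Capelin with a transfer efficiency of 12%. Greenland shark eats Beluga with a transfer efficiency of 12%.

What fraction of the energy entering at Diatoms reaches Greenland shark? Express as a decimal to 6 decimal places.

0.000144

Product of link efficiencies: 0.2 × 0.05 × 0.12 × 0.12 = 0.000144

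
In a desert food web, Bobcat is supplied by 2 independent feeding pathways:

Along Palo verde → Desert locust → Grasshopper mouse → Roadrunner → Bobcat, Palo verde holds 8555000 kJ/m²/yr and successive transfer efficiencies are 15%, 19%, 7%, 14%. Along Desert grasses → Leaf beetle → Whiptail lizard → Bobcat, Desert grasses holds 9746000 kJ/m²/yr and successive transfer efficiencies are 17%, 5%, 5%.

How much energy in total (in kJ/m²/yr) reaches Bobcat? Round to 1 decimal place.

Via Palo verde: 8555000 × 0.15 × 0.19 × 0.07 × 0.14 = 2389.4115 kJ/m²/yr
Via Desert grasses: 9746000 × 0.17 × 0.05 × 0.05 = 4142.05 kJ/m²/yr
Total at Bobcat: 2389.4115 + 4142.05 = 6531.4615 kJ/m²/yr

6531.5 kJ/m²/yr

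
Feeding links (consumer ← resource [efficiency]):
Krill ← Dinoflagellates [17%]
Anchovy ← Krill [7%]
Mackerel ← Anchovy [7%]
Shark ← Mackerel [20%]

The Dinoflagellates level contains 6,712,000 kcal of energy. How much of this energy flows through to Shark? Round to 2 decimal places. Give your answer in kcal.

1118.22 kcal

Krill: 6712000 × 0.17 = 1141040 kcal
Anchovy: 1141040 × 0.07 = 79872.8 kcal
Mackerel: 79872.8 × 0.07 = 5591.096 kcal
Shark: 5591.096 × 0.2 = 1118.2192 kcal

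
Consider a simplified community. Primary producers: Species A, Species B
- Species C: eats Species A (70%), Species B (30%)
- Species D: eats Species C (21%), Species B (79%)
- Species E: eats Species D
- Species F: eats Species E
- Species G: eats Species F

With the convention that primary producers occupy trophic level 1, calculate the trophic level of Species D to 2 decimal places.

Species C: 1 + (0.7×1 + 0.3×1) = 2
Species D: 1 + (0.21×2 + 0.79×1) = 2.21
Species E: 1 + 2.21 = 3.21
Species F: 1 + 3.21 = 4.21
Species G: 1 + 4.21 = 5.21

2.21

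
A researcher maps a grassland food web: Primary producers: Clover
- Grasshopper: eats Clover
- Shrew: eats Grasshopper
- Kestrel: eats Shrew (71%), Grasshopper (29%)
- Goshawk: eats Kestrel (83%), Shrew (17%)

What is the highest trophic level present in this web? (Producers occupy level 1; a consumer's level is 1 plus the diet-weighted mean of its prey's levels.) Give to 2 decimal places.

4.59

Grasshopper: 1 + 1 = 2
Shrew: 1 + 2 = 3
Kestrel: 1 + (0.71×3 + 0.29×2) = 3.71
Goshawk: 1 + (0.83×3.71 + 0.17×3) = 4.5893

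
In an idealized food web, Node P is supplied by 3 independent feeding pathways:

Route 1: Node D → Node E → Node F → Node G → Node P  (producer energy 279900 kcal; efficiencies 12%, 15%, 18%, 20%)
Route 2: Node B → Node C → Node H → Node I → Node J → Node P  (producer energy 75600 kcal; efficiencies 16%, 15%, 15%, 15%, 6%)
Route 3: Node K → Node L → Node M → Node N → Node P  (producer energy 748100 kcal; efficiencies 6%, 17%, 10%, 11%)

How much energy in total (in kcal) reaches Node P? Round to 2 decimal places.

267.76 kcal

Route 1: 279900 × 0.12 × 0.15 × 0.18 × 0.2 = 181.3752 kcal
Route 2: 75600 × 0.16 × 0.15 × 0.15 × 0.15 × 0.06 = 2.44944 kcal
Route 3: 748100 × 0.06 × 0.17 × 0.1 × 0.11 = 83.93682 kcal
Total at Node P: 181.3752 + 2.44944 + 83.93682 = 267.76146 kcal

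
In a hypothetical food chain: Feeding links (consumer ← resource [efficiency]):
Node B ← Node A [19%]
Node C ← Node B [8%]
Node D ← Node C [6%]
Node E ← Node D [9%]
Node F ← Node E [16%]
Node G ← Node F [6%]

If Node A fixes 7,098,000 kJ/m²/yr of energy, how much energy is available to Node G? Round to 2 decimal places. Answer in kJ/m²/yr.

5.59 kJ/m²/yr

Node B: 7098000 × 0.19 = 1348620 kJ/m²/yr
Node C: 1348620 × 0.08 = 107889.6 kJ/m²/yr
Node D: 107889.6 × 0.06 = 6473.376 kJ/m²/yr
Node E: 6473.376 × 0.09 = 582.60384 kJ/m²/yr
Node F: 582.60384 × 0.16 = 93.2166144 kJ/m²/yr
Node G: 93.2166144 × 0.06 = 5.592996864 kJ/m²/yr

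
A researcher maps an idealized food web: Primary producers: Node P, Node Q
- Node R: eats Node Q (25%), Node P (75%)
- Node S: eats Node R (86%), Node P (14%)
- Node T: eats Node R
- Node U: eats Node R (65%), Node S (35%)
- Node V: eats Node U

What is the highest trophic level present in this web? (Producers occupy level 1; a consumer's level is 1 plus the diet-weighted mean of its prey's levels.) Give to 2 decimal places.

Node R: 1 + (0.25×1 + 0.75×1) = 2
Node S: 1 + (0.86×2 + 0.14×1) = 2.86
Node T: 1 + 2 = 3
Node U: 1 + (0.65×2 + 0.35×2.86) = 3.301
Node V: 1 + 3.301 = 4.301

4.30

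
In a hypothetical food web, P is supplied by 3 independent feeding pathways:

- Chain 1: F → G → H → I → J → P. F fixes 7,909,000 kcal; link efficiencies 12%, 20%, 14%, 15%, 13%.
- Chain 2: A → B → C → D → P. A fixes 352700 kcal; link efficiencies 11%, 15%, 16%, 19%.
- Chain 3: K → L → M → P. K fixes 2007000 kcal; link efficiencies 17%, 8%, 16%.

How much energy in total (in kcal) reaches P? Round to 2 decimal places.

Chain 1: 7909000 × 0.12 × 0.2 × 0.14 × 0.15 × 0.13 = 518.19768 kcal
Chain 2: 352700 × 0.11 × 0.15 × 0.16 × 0.19 = 176.91432 kcal
Chain 3: 2007000 × 0.17 × 0.08 × 0.16 = 4367.232 kcal
Total at P: 518.19768 + 176.91432 + 4367.232 = 5062.344 kcal

5062.34 kcal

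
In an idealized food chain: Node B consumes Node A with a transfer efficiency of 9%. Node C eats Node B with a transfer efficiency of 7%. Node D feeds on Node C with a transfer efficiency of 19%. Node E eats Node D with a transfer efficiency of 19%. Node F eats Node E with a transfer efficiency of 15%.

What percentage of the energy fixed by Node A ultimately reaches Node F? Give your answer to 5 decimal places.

0.00341%

Product of link efficiencies: 0.09 × 0.07 × 0.19 × 0.19 × 0.15 = 0.0000341145
As a percentage: 0.0000341145 × 100 = 0.00341%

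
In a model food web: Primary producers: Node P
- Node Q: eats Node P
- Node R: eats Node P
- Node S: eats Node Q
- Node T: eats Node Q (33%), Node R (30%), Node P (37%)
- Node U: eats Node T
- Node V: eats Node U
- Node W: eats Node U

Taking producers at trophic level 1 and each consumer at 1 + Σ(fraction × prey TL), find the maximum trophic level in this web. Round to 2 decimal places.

Node Q: 1 + 1 = 2
Node R: 1 + 1 = 2
Node S: 1 + 2 = 3
Node T: 1 + (0.33×2 + 0.3×2 + 0.37×1) = 2.63
Node U: 1 + 2.63 = 3.63
Node V: 1 + 3.63 = 4.63
Node W: 1 + 3.63 = 4.63

4.63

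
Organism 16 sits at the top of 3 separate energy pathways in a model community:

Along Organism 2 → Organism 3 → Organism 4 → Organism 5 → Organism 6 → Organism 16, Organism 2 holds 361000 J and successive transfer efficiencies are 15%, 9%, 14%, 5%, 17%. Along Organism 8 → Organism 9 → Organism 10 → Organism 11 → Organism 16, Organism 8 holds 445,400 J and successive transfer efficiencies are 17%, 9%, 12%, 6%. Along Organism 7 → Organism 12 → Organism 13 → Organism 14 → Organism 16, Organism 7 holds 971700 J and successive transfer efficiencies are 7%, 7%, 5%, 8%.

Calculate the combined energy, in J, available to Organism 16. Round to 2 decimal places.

73.91 J

Via Organism 2: 361000 × 0.15 × 0.09 × 0.14 × 0.05 × 0.17 = 5.799465 J
Via Organism 8: 445400 × 0.17 × 0.09 × 0.12 × 0.06 = 49.065264 J
Via Organism 7: 971700 × 0.07 × 0.07 × 0.05 × 0.08 = 19.04532 J
Total at Organism 16: 5.799465 + 49.065264 + 19.04532 = 73.910049 J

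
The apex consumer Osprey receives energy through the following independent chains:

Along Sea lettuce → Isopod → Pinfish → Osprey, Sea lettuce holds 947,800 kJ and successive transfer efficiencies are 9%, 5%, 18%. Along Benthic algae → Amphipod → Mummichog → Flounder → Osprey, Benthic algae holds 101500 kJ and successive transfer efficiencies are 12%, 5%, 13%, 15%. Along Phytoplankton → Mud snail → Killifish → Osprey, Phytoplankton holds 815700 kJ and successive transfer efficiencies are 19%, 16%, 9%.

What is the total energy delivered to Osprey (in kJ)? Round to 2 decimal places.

3011.35 kJ

Via Sea lettuce: 947800 × 0.09 × 0.05 × 0.18 = 767.718 kJ
Via Benthic algae: 101500 × 0.12 × 0.05 × 0.13 × 0.15 = 11.8755 kJ
Via Phytoplankton: 815700 × 0.19 × 0.16 × 0.09 = 2231.7552 kJ
Total at Osprey: 767.718 + 11.8755 + 2231.7552 = 3011.3487 kJ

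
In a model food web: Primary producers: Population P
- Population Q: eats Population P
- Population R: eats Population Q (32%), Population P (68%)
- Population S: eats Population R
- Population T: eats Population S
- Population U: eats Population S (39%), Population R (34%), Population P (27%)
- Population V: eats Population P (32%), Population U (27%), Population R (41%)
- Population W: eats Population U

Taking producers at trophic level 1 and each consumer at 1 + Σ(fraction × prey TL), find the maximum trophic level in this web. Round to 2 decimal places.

4.35

Population Q: 1 + 1 = 2
Population R: 1 + (0.32×2 + 0.68×1) = 2.32
Population S: 1 + 2.32 = 3.32
Population T: 1 + 3.32 = 4.32
Population U: 1 + (0.39×3.32 + 0.34×2.32 + 0.27×1) = 3.3536
Population V: 1 + (0.32×1 + 0.27×3.3536 + 0.41×2.32) = 3.176672
Population W: 1 + 3.3536 = 4.3536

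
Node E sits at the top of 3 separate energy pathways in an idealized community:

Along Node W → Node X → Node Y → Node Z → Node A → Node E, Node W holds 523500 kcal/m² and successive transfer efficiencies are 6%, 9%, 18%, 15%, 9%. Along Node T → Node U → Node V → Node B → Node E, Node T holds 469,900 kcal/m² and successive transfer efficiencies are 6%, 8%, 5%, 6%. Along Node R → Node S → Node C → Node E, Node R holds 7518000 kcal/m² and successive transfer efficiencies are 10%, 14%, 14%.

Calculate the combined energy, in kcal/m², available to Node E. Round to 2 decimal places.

14748.92 kcal/m²

Via Node W: 523500 × 0.06 × 0.09 × 0.18 × 0.15 × 0.09 = 6.869367 kcal/m²
Via Node T: 469900 × 0.06 × 0.08 × 0.05 × 0.06 = 6.76656 kcal/m²
Via Node R: 7518000 × 0.1 × 0.14 × 0.14 = 14735.28 kcal/m²
Total at Node E: 6.869367 + 6.76656 + 14735.28 = 14748.915927 kcal/m²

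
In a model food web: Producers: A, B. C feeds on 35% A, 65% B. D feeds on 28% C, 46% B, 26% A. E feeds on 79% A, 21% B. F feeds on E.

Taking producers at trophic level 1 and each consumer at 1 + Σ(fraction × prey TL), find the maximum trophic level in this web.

3

C: 1 + (0.35×1 + 0.65×1) = 2
D: 1 + (0.28×2 + 0.46×1 + 0.26×1) = 2.28
E: 1 + (0.79×1 + 0.21×1) = 2
F: 1 + 2 = 3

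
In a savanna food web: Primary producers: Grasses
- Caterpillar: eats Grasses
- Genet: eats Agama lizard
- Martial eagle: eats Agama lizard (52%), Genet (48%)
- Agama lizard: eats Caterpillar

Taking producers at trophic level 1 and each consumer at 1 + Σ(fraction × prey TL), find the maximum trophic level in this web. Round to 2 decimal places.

Caterpillar: 1 + 1 = 2
Agama lizard: 1 + 2 = 3
Genet: 1 + 3 = 4
Martial eagle: 1 + (0.52×3 + 0.48×4) = 4.48

4.48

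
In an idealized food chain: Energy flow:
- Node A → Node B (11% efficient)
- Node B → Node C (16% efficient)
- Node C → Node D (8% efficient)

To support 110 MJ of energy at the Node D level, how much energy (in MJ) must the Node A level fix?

78125 MJ

Cumulative transfer efficiency: 0.11 × 0.16 × 0.08 = 0.001408
Node A energy = 110 / 0.001408 = 78125 MJ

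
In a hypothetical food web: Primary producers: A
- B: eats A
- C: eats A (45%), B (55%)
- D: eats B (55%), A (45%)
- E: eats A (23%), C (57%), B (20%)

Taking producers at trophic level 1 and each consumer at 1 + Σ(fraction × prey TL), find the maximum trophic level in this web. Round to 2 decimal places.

3.08

B: 1 + 1 = 2
C: 1 + (0.45×1 + 0.55×2) = 2.55
D: 1 + (0.55×2 + 0.45×1) = 2.55
E: 1 + (0.23×1 + 0.57×2.55 + 0.2×2) = 3.0835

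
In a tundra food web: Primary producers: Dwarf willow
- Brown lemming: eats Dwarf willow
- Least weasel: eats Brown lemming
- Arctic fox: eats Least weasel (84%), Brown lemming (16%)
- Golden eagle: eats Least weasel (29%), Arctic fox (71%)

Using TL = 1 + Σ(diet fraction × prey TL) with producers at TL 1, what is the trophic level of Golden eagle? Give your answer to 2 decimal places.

4.60

Brown lemming: 1 + 1 = 2
Least weasel: 1 + 2 = 3
Arctic fox: 1 + (0.84×3 + 0.16×2) = 3.84
Golden eagle: 1 + (0.29×3 + 0.71×3.84) = 4.5964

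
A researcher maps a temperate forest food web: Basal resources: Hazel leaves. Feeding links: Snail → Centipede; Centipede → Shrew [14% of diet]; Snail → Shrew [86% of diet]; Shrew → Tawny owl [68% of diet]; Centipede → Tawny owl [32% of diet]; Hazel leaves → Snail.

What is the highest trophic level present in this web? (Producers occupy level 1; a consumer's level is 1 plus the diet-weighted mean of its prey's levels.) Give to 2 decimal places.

4.10

Snail: 1 + 1 = 2
Centipede: 1 + 2 = 3
Shrew: 1 + (0.14×3 + 0.86×2) = 3.14
Tawny owl: 1 + (0.32×3 + 0.68×3.14) = 4.0952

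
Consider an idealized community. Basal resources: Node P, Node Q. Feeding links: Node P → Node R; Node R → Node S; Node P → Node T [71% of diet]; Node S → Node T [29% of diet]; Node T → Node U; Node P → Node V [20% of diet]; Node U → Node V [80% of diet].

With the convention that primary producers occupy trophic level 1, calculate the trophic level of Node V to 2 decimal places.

Node R: 1 + 1 = 2
Node S: 1 + 2 = 3
Node T: 1 + (0.71×1 + 0.29×3) = 2.58
Node U: 1 + 2.58 = 3.58
Node V: 1 + (0.2×1 + 0.8×3.58) = 4.064

4.06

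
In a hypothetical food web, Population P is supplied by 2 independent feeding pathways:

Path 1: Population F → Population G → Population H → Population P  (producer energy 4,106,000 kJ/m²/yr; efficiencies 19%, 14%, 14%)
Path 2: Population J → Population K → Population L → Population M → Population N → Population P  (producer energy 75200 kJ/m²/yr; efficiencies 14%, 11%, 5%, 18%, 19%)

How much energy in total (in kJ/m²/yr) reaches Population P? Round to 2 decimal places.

15292.72 kJ/m²/yr

Path 1: 4106000 × 0.19 × 0.14 × 0.14 = 15290.744 kJ/m²/yr
Path 2: 75200 × 0.14 × 0.11 × 0.05 × 0.18 × 0.19 = 1.9803168 kJ/m²/yr
Total at Population P: 15290.744 + 1.9803168 = 15292.7243168 kJ/m²/yr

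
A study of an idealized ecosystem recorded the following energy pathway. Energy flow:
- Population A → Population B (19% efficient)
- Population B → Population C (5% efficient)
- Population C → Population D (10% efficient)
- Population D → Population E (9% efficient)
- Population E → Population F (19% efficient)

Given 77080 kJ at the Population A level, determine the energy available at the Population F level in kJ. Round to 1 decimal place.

1.3 kJ

Population B: 77080 × 0.19 = 14645.2 kJ
Population C: 14645.2 × 0.05 = 732.26 kJ
Population D: 732.26 × 0.1 = 73.226 kJ
Population E: 73.226 × 0.09 = 6.59034 kJ
Population F: 6.59034 × 0.19 = 1.2521646 kJ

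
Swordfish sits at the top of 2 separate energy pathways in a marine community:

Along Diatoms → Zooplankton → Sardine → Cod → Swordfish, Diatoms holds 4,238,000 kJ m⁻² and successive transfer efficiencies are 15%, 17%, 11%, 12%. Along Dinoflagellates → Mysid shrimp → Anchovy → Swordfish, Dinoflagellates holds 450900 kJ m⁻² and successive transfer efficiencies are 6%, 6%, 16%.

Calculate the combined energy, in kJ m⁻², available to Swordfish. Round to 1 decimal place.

Via Diatoms: 4238000 × 0.15 × 0.17 × 0.11 × 0.12 = 1426.5108 kJ m⁻²
Via Dinoflagellates: 450900 × 0.06 × 0.06 × 0.16 = 259.7184 kJ m⁻²
Total at Swordfish: 1426.5108 + 259.7184 = 1686.2292 kJ m⁻²

1686.2 kJ m⁻²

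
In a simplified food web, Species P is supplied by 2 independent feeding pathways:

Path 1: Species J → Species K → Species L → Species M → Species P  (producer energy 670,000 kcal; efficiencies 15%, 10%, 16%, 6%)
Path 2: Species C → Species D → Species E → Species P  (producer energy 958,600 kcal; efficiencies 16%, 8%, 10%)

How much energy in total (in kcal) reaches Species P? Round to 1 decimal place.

1323.5 kcal

Path 1: 670000 × 0.15 × 0.1 × 0.16 × 0.06 = 96.48 kcal
Path 2: 958600 × 0.16 × 0.08 × 0.1 = 1227.008 kcal
Total at Species P: 96.48 + 1227.008 = 1323.488 kcal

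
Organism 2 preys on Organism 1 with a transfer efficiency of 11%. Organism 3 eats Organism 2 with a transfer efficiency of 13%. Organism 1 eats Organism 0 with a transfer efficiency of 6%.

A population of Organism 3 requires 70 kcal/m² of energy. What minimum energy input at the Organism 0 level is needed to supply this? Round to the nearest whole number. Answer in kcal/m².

Cumulative transfer efficiency: 0.06 × 0.11 × 0.13 = 0.000858
Organism 0 energy = 70 / 0.000858 = 81585 kcal/m²

81585 kcal/m²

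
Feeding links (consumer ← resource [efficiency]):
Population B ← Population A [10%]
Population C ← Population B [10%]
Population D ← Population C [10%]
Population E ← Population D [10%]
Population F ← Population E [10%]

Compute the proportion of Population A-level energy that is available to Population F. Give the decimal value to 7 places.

Product of link efficiencies: 0.1 × 0.1 × 0.1 × 0.1 × 0.1 = 0.00001

0.0000100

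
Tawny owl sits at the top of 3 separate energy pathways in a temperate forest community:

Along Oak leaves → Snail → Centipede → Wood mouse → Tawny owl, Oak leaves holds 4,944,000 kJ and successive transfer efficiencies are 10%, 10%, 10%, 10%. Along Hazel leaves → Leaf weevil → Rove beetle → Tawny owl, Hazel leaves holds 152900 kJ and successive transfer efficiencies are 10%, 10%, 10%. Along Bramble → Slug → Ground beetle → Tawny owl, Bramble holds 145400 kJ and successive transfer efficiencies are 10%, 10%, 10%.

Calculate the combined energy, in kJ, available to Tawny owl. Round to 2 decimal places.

792.70 kJ

Via Oak leaves: 4944000 × 0.1 × 0.1 × 0.1 × 0.1 = 494.4 kJ
Via Hazel leaves: 152900 × 0.1 × 0.1 × 0.1 = 152.9 kJ
Via Bramble: 145400 × 0.1 × 0.1 × 0.1 = 145.4 kJ
Total at Tawny owl: 494.4 + 152.9 + 145.4 = 792.7 kJ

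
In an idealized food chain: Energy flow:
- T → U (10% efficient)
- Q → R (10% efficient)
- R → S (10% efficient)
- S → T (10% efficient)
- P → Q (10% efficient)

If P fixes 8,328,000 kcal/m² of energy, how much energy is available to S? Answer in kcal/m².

Q: 8328000 × 0.1 = 832800 kcal/m²
R: 832800 × 0.1 = 83280 kcal/m²
S: 83280 × 0.1 = 8328 kcal/m²

8328 kcal/m²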